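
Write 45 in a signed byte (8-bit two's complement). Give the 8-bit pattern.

00101101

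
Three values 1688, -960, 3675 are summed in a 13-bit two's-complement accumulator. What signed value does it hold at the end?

1688 + (-960) = 728 (0001011011000)
728 + 3675 = 4403 → wraps to -3789 (1000100110011)

-3789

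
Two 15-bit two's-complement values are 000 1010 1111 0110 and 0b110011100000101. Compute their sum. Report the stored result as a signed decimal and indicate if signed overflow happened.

-3589; no overflow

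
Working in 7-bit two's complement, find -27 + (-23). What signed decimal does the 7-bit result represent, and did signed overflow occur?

-50; no overflow

-27 → 1100101
-23 → 1101001
  1100101
+ 1101001
= 1001110  (discard carry-out 1)
Result 1001110: MSB = 1 → 78 − 128 = -50.
Both addends are negative and so is the stored result: no signed overflow.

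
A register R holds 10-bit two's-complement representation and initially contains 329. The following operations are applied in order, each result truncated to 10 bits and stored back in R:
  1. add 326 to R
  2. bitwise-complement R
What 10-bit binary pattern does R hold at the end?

Start: R = 329 = 0101001001.
R = 329 + 326 = 655; wraps to -369 = 1010001111
R = NOT 1010001111 = 0101110000 = 368

0101110000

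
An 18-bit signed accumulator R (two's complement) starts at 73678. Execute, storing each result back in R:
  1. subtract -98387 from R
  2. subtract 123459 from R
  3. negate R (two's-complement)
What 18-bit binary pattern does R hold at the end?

110100001000100010

Start: R = 73678 = 010001111111001110.
R = 73678 − (-98387) = 172065; wraps to -90079 = 101010000000100001
R = -90079 − 123459 = -213538; wraps to 48606 = 001011110111011110
R = −(48606) = -48606 = 110100001000100010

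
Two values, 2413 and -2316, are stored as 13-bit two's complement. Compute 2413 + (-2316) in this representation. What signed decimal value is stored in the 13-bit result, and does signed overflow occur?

97; no overflow

2413 → 0100101101101
-2316 → 1011011110100
  0100101101101
+ 1011011110100
= 0000001100001  (discard carry-out 1)
Result 0000001100001: MSB = 0 → value 97.
Addends have opposite signs, so signed overflow cannot occur.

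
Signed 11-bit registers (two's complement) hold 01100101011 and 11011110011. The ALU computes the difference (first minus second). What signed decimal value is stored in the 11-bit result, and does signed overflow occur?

-968; overflow

01100101011 = 811 (signed)
11011110011 = -269 (signed)
Subtract via negate-and-add: invert 11011110011 + 1 = 00100001101 (i.e. 269).
  01100101011
+ 00100001101
= 10000111000
Result 10000111000: MSB = 1 → 1080 − 2048 = -968.
Both addends (after negating the subtrahend) are non-negative but the stored result is negative: signed overflow. The true value 811 − (-269) = 1080 lies outside [-1024, 1023].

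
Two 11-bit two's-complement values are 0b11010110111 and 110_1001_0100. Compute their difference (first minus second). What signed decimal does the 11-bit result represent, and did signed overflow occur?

35; no overflow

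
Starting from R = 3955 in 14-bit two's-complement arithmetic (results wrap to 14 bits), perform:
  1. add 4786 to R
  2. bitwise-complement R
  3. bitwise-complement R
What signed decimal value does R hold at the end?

-7643

Start: R = 3955 = 00111101110011.
R = 3955 + 4786 = 8741; wraps to -7643 = 10001000100101
R = NOT 10001000100101 = 01110111011010 = 7642
R = NOT 01110111011010 = 10001000100101 = -7643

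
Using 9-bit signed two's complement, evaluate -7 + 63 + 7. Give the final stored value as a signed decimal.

63

-7 + 63 = 56 (000111000)
56 + 7 = 63 (000111111)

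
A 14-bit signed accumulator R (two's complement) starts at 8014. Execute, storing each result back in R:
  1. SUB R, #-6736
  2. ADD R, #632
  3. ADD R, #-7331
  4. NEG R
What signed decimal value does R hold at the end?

-8051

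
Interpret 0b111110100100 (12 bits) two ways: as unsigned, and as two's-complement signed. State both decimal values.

Unsigned: 111110100100 = 4004.
Signed: MSB=1 → 4004 − 4096 = -92.

unsigned = 4004, signed = -92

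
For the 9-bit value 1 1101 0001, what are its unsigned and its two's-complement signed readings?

Unsigned: 111010001 = 465.
Signed: MSB=1 → 465 − 512 = -47.

unsigned = 465, signed = -47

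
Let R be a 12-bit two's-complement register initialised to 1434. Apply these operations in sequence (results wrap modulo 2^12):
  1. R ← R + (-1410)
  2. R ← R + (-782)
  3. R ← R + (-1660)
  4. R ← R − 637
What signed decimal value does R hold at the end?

1041

Start: R = 1434 = 010110011010.
R = 1434 + (-1410) = 24 = 000000011000
R = 24 + (-782) = -758 = 110100001010
R = -758 + (-1660) = -2418; wraps to 1678 = 011010001110
R = 1678 − 637 = 1041 = 010000010001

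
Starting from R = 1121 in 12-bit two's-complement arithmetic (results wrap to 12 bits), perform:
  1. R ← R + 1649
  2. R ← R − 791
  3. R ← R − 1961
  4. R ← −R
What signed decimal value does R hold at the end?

Start: R = 1121 = 010001100001.
R = 1121 + 1649 = 2770; wraps to -1326 = 101011010010
R = -1326 − 791 = -2117; wraps to 1979 = 011110111011
R = 1979 − 1961 = 18 = 000000010010
R = −(18) = -18 = 111111101110

-18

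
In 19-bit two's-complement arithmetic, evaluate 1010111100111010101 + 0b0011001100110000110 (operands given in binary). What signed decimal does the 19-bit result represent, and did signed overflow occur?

-60581; no overflow

1010111100111010101 = -165419 (signed)
0b0011001100110000110 → 0011001100110000110 = 104838 (signed)
  1010111100111010101
+ 0011001100110000110
= 1110001001101011011
Result 1110001001101011011: MSB = 1 → 463707 − 524288 = -60581.
Addends have opposite signs, so signed overflow cannot occur.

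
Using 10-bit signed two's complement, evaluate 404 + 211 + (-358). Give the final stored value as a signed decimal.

404 + 211 = 615 → wraps to -409 (1001100111)
-409 + (-358) = -767 → wraps to 257 (0100000001)

257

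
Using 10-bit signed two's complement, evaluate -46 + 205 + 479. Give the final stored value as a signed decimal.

-386

-46 + 205 = 159 (0010011111)
159 + 479 = 638 → wraps to -386 (1001111110)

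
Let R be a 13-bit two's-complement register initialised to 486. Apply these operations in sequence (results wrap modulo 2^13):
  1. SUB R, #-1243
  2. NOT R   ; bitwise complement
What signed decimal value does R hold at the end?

Start: R = 486 = 0000111100110.
R = 486 − (-1243) = 1729 = 0011011000001
R = NOT 0011011000001 = 1100100111110 = -1730

-1730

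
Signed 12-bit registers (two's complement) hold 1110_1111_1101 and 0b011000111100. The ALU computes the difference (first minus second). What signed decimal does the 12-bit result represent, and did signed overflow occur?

1110_1111_1101 → 111011111101 = -259 (signed)
0b011000111100 → 011000111100 = 1596 (signed)
Subtract via negate-and-add: invert 011000111100 + 1 = 100111000100 (i.e. -1596).
  111011111101
+ 100111000100
= 100011000001  (discard carry-out 1)
Result 100011000001: MSB = 1 → 2241 − 4096 = -1855.
Both addends (after negating the subtrahend) are negative and so is the stored result: no signed overflow.

-1855; no overflow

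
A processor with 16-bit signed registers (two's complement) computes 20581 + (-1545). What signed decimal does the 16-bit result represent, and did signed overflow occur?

19036; no overflow

20581 → 0101000001100101
-1545 → 1111100111110111
  0101000001100101
+ 1111100111110111
= 0100101001011100  (discard carry-out 1)
Result 0100101001011100: MSB = 0 → value 19036.
Addends have opposite signs, so signed overflow cannot occur.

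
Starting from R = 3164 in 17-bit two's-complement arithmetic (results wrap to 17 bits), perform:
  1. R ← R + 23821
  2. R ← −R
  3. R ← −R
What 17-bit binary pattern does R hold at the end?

00110100101101001

Start: R = 3164 = 00000110001011100.
R = 3164 + 23821 = 26985 = 00110100101101001
R = −(26985) = -26985 = 11001011010010111
R = −(-26985) = 26985 = 00110100101101001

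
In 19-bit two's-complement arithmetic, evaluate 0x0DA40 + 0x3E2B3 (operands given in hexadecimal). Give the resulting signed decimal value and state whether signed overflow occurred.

-213773; overflow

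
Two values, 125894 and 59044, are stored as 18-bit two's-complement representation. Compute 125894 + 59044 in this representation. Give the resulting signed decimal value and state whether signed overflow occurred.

125894 → 011110101111000110
59044 → 001110011010100100
  011110101111000110
+ 001110011010100100
= 101101001001101010
Result 101101001001101010: MSB = 1 → 184938 − 262144 = -77206.
Both addends are non-negative but the stored result is negative: signed overflow. The true value 125894 + 59044 = 184938 lies outside [-131072, 131071].

-77206; overflow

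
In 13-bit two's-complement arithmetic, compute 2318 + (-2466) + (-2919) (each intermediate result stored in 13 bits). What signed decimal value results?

2318 + (-2466) = -148 (1111101101100)
-148 + (-2919) = -3067 (1010000000101)

-3067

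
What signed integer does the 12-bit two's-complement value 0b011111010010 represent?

MSB is 0, so the value is non-negative: 011111010010 = 2002.

2002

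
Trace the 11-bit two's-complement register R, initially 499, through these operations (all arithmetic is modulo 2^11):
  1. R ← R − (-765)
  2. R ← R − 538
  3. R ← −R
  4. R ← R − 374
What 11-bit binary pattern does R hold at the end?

01110110100

Start: R = 499 = 00111110011.
R = 499 − (-765) = 1264; wraps to -784 = 10011110000
R = -784 − 538 = -1322; wraps to 726 = 01011010110
R = −(726) = -726 = 10100101010
R = -726 − 374 = -1100; wraps to 948 = 01110110100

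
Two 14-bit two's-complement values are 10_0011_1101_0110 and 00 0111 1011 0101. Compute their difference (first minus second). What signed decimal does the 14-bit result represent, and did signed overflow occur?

7201; overflow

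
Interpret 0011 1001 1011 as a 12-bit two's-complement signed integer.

923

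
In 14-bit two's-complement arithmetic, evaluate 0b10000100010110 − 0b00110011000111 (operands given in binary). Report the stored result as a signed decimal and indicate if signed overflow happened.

0b10000100010110 → 10000100010110 = -7914 (signed)
0b00110011000111 → 00110011000111 = 3271 (signed)
Subtract via negate-and-add: invert 00110011000111 + 1 = 11001100111001 (i.e. -3271).
  10000100010110
+ 11001100111001
= 01010001001111  (discard carry-out 1)
Result 01010001001111: MSB = 0 → value 5199.
Both addends (after negating the subtrahend) are negative but the stored result is non-negative: signed overflow. The true value -7914 − 3271 = -11185 lies outside [-8192, 8191].

5199; overflow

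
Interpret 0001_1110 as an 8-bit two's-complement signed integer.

MSB is 0, so the value is non-negative: 00011110 = 30.

30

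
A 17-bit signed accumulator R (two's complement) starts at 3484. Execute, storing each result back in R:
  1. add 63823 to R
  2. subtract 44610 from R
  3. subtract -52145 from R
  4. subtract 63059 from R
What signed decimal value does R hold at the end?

Start: R = 3484 = 00000110110011100.
R = 3484 + 63823 = 67307; wraps to -63765 = 10000011011101011
R = -63765 − 44610 = -108375; wraps to 22697 = 00101100010101001
R = 22697 − (-52145) = 74842; wraps to -56230 = 10010010001011010
R = -56230 − 63059 = -119289; wraps to 11783 = 00010111000000111

11783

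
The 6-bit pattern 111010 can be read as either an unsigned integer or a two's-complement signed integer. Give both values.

Unsigned: 111010 = 58.
Signed: MSB=1 → 58 − 64 = -6.

unsigned = 58, signed = -6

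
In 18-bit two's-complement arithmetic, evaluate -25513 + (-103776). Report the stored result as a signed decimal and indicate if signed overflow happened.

-129289; no overflow

-25513 → 111001110001010111
-103776 → 100110101010100000
  111001110001010111
+ 100110101010100000
= 100000011011110111  (discard carry-out 1)
Result 100000011011110111: MSB = 1 → 132855 − 262144 = -129289.
Both addends are negative and so is the stored result: no signed overflow.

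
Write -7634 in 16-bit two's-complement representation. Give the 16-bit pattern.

1110001000101110

|-7634| = 7634 = 0001110111010010 in 16 bits.
Invert the bits: 1110001000101101. Add 1: 1110001000101110.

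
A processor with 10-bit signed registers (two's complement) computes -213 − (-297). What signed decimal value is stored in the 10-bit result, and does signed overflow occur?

-213 → 1100101011
-297 → 1011010111
Subtract via negate-and-add: invert 1011010111 + 1 = 0100101001 (i.e. 297).
  1100101011
+ 0100101001
= 0001010100  (discard carry-out 1)
Result 0001010100: MSB = 0 → value 84.
Addends (after negating the subtrahend) have opposite signs, so signed overflow cannot occur.

84; no overflow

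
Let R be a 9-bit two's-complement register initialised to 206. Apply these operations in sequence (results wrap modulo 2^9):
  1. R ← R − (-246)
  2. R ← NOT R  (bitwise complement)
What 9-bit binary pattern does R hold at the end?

Start: R = 206 = 011001110.
R = 206 − (-246) = 452; wraps to -60 = 111000100
R = NOT 111000100 = 000111011 = 59

000111011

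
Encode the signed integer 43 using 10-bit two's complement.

0000101011

43 is non-negative, so write it directly in 10 bits: 0000101011.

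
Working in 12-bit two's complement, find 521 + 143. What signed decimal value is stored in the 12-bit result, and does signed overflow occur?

521 → 001000001001
143 → 000010001111
  001000001001
+ 000010001111
= 001010011000
Result 001010011000: MSB = 0 → value 664.
Both addends are non-negative and so is the stored result: no signed overflow.

664; no overflow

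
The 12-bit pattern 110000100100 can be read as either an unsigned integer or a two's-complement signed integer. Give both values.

unsigned = 3108, signed = -988

Unsigned: 110000100100 = 3108.
Signed: MSB=1 → 3108 − 4096 = -988.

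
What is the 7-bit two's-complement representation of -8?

1111000

|-8| = 8 = 0001000 in 7 bits.
Invert the bits: 1110111. Add 1: 1111000.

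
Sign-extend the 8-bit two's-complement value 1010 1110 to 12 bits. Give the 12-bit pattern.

111110101110

MSB of 10101110 is 1; replicate it into the new high bits.
1111|10101110 → 111110101110 (still -82).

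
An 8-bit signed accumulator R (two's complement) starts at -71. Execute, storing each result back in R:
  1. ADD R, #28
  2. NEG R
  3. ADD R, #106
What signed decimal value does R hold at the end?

Start: R = -71 = 10111001.
R = -71 + 28 = -43 = 11010101
R = −(-43) = 43 = 00101011
R = 43 + 106 = 149; wraps to -107 = 10010101

-107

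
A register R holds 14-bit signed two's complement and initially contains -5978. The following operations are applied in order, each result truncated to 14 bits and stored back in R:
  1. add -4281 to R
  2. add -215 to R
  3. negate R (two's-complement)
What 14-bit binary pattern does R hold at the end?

Start: R = -5978 = 10100010100110.
R = -5978 + (-4281) = -10259; wraps to 6125 = 01011111101101
R = 6125 + (-215) = 5910 = 01011100010110
R = −(5910) = -5910 = 10100011101010

10100011101010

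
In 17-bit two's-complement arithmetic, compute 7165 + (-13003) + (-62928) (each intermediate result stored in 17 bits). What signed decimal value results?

62306

7165 + (-13003) = -5838 (11110100100110010)
-5838 + (-62928) = -68766 → wraps to 62306 (01111001101100010)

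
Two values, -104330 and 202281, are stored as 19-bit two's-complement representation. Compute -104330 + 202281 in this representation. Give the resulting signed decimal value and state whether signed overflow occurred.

97951; no overflow

-104330 → 1100110100001110110
202281 → 0110001011000101001
  1100110100001110110
+ 0110001011000101001
= 0010111111010011111  (discard carry-out 1)
Result 0010111111010011111: MSB = 0 → value 97951.
Addends have opposite signs, so signed overflow cannot occur.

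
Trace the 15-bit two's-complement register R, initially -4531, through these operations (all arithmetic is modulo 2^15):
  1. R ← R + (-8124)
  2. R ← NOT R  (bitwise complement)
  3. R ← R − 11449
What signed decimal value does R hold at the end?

1205

Start: R = -4531 = 110111001001101.
R = -4531 + (-8124) = -12655 = 100111010010001
R = NOT 100111010010001 = 011000101101110 = 12654
R = 12654 − 11449 = 1205 = 000010010110101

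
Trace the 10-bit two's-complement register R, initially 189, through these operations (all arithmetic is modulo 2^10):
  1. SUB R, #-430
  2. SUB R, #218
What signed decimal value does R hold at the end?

401

Start: R = 189 = 0010111101.
R = 189 − (-430) = 619; wraps to -405 = 1001101011
R = -405 − 218 = -623; wraps to 401 = 0110010001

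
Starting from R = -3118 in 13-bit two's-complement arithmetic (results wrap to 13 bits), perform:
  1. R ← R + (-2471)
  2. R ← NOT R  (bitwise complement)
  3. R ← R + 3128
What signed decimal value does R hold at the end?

Start: R = -3118 = 1001111010010.
R = -3118 + (-2471) = -5589; wraps to 2603 = 0101000101011
R = NOT 0101000101011 = 1010111010100 = -2604
R = -2604 + 3128 = 524 = 0001000001100

524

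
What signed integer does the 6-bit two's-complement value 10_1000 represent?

MSB is 1, so the value is negative.
Invert: 010111. Add 1: 011000 = 24. So the value is −24.

-24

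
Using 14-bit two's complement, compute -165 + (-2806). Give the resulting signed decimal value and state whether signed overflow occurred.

-165 → 11111101011011
-2806 → 11010100001010
  11111101011011
+ 11010100001010
= 11010001100101  (discard carry-out 1)
Result 11010001100101: MSB = 1 → 13413 − 16384 = -2971.
Both addends are negative and so is the stored result: no signed overflow.

-2971; no overflow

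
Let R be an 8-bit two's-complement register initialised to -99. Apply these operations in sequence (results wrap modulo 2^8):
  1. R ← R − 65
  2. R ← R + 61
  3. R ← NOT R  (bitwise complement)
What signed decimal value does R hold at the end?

102

Start: R = -99 = 10011101.
R = -99 − 65 = -164; wraps to 92 = 01011100
R = 92 + 61 = 153; wraps to -103 = 10011001
R = NOT 10011001 = 01100110 = 102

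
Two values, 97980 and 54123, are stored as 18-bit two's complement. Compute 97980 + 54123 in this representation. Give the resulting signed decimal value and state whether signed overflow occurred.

97980 → 010111111010111100
54123 → 001101001101101011
  010111111010111100
+ 001101001101101011
= 100101001000100111
Result 100101001000100111: MSB = 1 → 152103 − 262144 = -110041.
Both addends are non-negative but the stored result is negative: signed overflow. The true value 97980 + 54123 = 152103 lies outside [-131072, 131071].

-110041; overflow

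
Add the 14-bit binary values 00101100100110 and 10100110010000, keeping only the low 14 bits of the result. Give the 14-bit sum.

  00101100100110
+ 10100110010000
= 11010010110110

11010010110110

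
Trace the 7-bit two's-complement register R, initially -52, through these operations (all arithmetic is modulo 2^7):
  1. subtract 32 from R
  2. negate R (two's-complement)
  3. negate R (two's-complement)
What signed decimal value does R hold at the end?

Start: R = -52 = 1001100.
R = -52 − 32 = -84; wraps to 44 = 0101100
R = −(44) = -44 = 1010100
R = −(-44) = 44 = 0101100

44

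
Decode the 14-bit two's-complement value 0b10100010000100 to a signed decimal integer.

MSB is 1, so the value is negative.
Invert: 01011101111011. Add 1: 01011101111100 = 6012. So the value is −6012.

-6012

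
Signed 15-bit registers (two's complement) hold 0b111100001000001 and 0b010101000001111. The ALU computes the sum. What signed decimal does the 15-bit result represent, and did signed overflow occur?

0b111100001000001 → 111100001000001 = -1983 (signed)
0b010101000001111 → 010101000001111 = 10767 (signed)
  111100001000001
+ 010101000001111
= 010001001010000  (discard carry-out 1)
Result 010001001010000: MSB = 0 → value 8784.
Addends have opposite signs, so signed overflow cannot occur.

8784; no overflow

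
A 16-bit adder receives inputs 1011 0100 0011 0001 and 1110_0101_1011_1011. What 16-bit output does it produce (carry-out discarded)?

  1011010000110001
+ 1110010110111011
= 1001100111101100  (discard carry-out 1)

1001100111101100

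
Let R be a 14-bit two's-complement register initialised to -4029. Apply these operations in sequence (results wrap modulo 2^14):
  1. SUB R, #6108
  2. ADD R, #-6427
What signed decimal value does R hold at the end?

-180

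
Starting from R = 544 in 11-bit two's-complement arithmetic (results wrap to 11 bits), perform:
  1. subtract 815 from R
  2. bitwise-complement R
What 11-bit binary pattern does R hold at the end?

00100001110

Start: R = 544 = 01000100000.
R = 544 − 815 = -271 = 11011110001
R = NOT 11011110001 = 00100001110 = 270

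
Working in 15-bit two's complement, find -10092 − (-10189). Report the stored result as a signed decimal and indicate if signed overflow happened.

97; no overflow

-10092 → 101100010010100
-10189 → 101100000110011
Subtract via negate-and-add: invert 101100000110011 + 1 = 010011111001101 (i.e. 10189).
  101100010010100
+ 010011111001101
= 000000001100001  (discard carry-out 1)
Result 000000001100001: MSB = 0 → value 97.
Addends (after negating the subtrahend) have opposite signs, so signed overflow cannot occur.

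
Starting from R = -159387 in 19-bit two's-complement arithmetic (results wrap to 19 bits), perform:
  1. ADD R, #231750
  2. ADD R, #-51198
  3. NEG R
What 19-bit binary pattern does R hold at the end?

1111010110101010011

Start: R = -159387 = 1011001000101100101.
R = -159387 + 231750 = 72363 = 0010001101010101011
R = 72363 + (-51198) = 21165 = 0000101001010101101
R = −(21165) = -21165 = 1111010110101010011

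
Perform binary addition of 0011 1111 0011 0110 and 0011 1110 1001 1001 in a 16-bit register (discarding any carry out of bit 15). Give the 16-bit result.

  0011111100110110
+ 0011111010011001
= 0111110111001111

0111110111001111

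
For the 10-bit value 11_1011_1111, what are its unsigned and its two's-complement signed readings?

Unsigned: 1110111111 = 959.
Signed: MSB=1 → 959 − 1024 = -65.

unsigned = 959, signed = -65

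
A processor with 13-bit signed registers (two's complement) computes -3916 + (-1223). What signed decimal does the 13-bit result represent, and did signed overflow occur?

3053; overflow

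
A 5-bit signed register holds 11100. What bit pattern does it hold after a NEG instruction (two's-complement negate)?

00100

Invert: 00011. Add 1: 00100.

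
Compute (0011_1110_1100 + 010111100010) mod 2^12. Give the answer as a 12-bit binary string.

100111001110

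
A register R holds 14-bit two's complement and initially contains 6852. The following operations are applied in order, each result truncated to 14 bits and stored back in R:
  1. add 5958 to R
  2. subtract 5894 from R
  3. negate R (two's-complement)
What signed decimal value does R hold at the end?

-6916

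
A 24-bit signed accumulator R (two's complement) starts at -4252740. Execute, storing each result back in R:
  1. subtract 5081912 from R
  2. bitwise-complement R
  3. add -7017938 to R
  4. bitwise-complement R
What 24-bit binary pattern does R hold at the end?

Start: R = -4252740 = 101111110001101110111100.
R = -4252740 − 5081912 = -9334652; wraps to 7442564 = 011100011001000010000100
R = NOT 011100011001000010000100 = 100011100110111101111011 = -7442565
R = -7442565 + (-7017938) = -14460503; wraps to 2316713 = 001000110101100110101001
R = NOT 001000110101100110101001 = 110111001010011001010110 = -2316714

110111001010011001010110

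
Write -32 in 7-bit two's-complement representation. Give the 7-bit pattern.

1100000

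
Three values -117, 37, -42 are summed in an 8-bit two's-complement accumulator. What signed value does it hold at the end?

-122

-117 + 37 = -80 (10110000)
-80 + (-42) = -122 (10000110)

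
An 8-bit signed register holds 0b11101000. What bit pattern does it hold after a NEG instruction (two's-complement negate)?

Invert: 00010111. Add 1: 00011000.
Check: 11101000 = -24, 00011000 = 24.

00011000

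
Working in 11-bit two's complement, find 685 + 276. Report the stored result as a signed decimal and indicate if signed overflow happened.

961; no overflow

685 → 01010101101
276 → 00100010100
  01010101101
+ 00100010100
= 01111000001
Result 01111000001: MSB = 0 → value 961.
Both addends are non-negative and so is the stored result: no signed overflow.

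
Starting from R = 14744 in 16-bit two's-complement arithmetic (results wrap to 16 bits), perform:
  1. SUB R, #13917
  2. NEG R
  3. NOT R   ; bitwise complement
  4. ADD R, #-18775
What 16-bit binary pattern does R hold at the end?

1011100111100011

Start: R = 14744 = 0011100110011000.
R = 14744 − 13917 = 827 = 0000001100111011
R = −(827) = -827 = 1111110011000101
R = NOT 1111110011000101 = 0000001100111010 = 826
R = 826 + (-18775) = -17949 = 1011100111100011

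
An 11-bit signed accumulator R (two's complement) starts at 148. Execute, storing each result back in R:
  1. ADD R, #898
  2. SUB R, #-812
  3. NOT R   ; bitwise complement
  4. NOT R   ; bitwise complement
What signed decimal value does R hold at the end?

-190

Start: R = 148 = 00010010100.
R = 148 + 898 = 1046; wraps to -1002 = 10000010110
R = -1002 − (-812) = -190 = 11101000010
R = NOT 11101000010 = 00010111101 = 189
R = NOT 00010111101 = 11101000010 = -190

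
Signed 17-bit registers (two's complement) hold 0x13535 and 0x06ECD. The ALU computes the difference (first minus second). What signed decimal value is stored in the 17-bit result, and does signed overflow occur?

0x13535 = 10011010100110101 = -51915 (signed)
0x06ECD = 00110111011001101 = 28365 (signed)
Subtract via negate-and-add: invert 00110111011001101 + 1 = 11001000100110011 (i.e. -28365).
  10011010100110101
+ 11001000100110011
= 01100011001101000  (discard carry-out 1)
Result 01100011001101000: MSB = 0 → value 50792.
Both addends (after negating the subtrahend) are negative but the stored result is non-negative: signed overflow. The true value -51915 − 28365 = -80280 lies outside [-65536, 65535].

50792; overflow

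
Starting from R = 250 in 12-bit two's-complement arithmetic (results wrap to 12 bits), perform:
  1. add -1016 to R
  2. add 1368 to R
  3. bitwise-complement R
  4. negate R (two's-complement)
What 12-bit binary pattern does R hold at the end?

001001011011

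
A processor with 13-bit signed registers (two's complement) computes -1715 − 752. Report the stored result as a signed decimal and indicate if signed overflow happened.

-1715 → 1100101001101
752 → 0001011110000
Subtract via negate-and-add: invert 0001011110000 + 1 = 1110100010000 (i.e. -752).
  1100101001101
+ 1110100010000
= 1011001011101  (discard carry-out 1)
Result 1011001011101: MSB = 1 → 5725 − 8192 = -2467.
Both addends (after negating the subtrahend) are negative and so is the stored result: no signed overflow.

-2467; no overflow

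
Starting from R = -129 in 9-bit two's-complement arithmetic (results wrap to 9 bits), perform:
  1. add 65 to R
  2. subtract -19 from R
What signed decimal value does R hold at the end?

-45

Start: R = -129 = 101111111.
R = -129 + 65 = -64 = 111000000
R = -64 − (-19) = -45 = 111010011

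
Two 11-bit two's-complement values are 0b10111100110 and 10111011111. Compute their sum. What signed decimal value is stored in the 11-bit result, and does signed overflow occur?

965; overflow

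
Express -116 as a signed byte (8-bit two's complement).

10001100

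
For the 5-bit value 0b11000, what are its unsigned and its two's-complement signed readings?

Unsigned: 11000 = 24.
Signed: MSB=1 → 24 − 32 = -8.

unsigned = 24, signed = -8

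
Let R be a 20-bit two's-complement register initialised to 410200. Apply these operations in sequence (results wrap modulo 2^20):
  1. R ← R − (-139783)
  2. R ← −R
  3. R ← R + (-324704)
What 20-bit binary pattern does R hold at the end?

Start: R = 410200 = 01100100001001011000.
R = 410200 − (-139783) = 549983; wraps to -498593 = 10000110010001011111
R = −(-498593) = 498593 = 01111001101110100001
R = 498593 + (-324704) = 173889 = 00101010011101000001

00101010011101000001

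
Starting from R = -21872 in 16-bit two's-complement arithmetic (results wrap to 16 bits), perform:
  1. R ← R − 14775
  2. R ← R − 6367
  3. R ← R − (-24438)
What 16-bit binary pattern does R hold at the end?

Start: R = -21872 = 1010101010010000.
R = -21872 − 14775 = -36647; wraps to 28889 = 0111000011011001
R = 28889 − 6367 = 22522 = 0101011111111010
R = 22522 − (-24438) = 46960; wraps to -18576 = 1011011101110000

1011011101110000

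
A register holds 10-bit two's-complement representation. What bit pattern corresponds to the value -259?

1011111101

|-259| = 259 = 0100000011 in 10 bits.
Invert the bits: 1011111100. Add 1: 1011111101.
Check: 1011111101 reads as 765 − 1024 = -259.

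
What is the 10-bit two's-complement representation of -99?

|-99| = 99 = 0001100011 in 10 bits.
Invert the bits: 1110011100. Add 1: 1110011101.

1110011101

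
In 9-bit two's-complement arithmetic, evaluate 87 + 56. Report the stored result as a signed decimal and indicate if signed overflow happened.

143; no overflow

87 → 001010111
56 → 000111000
  001010111
+ 000111000
= 010001111
Result 010001111: MSB = 0 → value 143.
Both addends are non-negative and so is the stored result: no signed overflow.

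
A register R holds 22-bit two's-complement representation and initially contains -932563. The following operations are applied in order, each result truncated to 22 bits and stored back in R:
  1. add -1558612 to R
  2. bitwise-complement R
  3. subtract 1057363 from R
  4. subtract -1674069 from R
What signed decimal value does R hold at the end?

Start: R = -932563 = 1100011100010100101101.
R = -932563 + (-1558612) = -2491175; wraps to 1703129 = 0110011111110011011001
R = NOT 0110011111110011011001 = 1001100000001100100110 = -1703130
R = -1703130 − 1057363 = -2760493; wraps to 1433811 = 0101011110000011010011
R = 1433811 − (-1674069) = 3107880; wraps to -1086424 = 1011110110110000101000

-1086424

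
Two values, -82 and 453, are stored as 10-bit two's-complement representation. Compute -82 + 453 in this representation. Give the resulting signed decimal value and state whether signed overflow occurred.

371; no overflow

-82 → 1110101110
453 → 0111000101
  1110101110
+ 0111000101
= 0101110011  (discard carry-out 1)
Result 0101110011: MSB = 0 → value 371.
Addends have opposite signs, so signed overflow cannot occur.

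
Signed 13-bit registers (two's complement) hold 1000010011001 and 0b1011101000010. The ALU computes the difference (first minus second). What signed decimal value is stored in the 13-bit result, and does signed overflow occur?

-1705; no overflow

1000010011001 = -3943 (signed)
0b1011101000010 → 1011101000010 = -2238 (signed)
Subtract via negate-and-add: invert 1011101000010 + 1 = 0100010111110 (i.e. 2238).
  1000010011001
+ 0100010111110
= 1100101010111
Result 1100101010111: MSB = 1 → 6487 − 8192 = -1705.
Addends (after negating the subtrahend) have opposite signs, so signed overflow cannot occur.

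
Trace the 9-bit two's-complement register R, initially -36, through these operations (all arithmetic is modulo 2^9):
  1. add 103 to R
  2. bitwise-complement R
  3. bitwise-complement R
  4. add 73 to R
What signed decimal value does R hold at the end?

140

Start: R = -36 = 111011100.
R = -36 + 103 = 67 = 001000011
R = NOT 001000011 = 110111100 = -68
R = NOT 110111100 = 001000011 = 67
R = 67 + 73 = 140 = 010001100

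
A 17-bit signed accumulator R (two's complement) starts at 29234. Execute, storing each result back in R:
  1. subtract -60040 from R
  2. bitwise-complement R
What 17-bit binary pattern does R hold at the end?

01010001101000101

Start: R = 29234 = 00111001000110010.
R = 29234 − (-60040) = 89274; wraps to -41798 = 10101110010111010
R = NOT 10101110010111010 = 01010001101000101 = 41797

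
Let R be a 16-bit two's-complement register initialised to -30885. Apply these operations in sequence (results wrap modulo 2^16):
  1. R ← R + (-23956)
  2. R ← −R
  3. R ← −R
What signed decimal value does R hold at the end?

Start: R = -30885 = 1000011101011011.
R = -30885 + (-23956) = -54841; wraps to 10695 = 0010100111000111
R = −(10695) = -10695 = 1101011000111001
R = −(-10695) = 10695 = 0010100111000111

10695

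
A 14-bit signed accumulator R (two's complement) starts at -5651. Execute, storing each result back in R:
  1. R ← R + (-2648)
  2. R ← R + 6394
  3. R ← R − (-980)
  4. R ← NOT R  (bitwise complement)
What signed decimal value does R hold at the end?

Start: R = -5651 = 10100111101101.
R = -5651 + (-2648) = -8299; wraps to 8085 = 01111110010101
R = 8085 + 6394 = 14479; wraps to -1905 = 11100010001111
R = -1905 − (-980) = -925 = 11110001100011
R = NOT 11110001100011 = 00001110011100 = 924

924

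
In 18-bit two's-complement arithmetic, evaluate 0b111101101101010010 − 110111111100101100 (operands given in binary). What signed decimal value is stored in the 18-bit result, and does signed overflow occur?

23590; no overflow

0b111101101101010010 → 111101101101010010 = -9390 (signed)
110111111100101100 = -32980 (signed)
Subtract via negate-and-add: invert 110111111100101100 + 1 = 001000000011010100 (i.e. 32980).
  111101101101010010
+ 001000000011010100
= 000101110000100110  (discard carry-out 1)
Result 000101110000100110: MSB = 0 → value 23590.
Addends (after negating the subtrahend) have opposite signs, so signed overflow cannot occur.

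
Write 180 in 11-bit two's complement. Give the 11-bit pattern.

00010110100

180 is non-negative, so write it directly in 11 bits: 00010110100.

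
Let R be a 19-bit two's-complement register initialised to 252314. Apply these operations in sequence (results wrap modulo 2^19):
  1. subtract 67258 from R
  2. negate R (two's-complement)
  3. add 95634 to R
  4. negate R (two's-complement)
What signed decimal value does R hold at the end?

Start: R = 252314 = 0111101100110011010.
R = 252314 − 67258 = 185056 = 0101101001011100000
R = −(185056) = -185056 = 1010010110100100000
R = -185056 + 95634 = -89422 = 1101010001010110010
R = −(-89422) = 89422 = 0010101110101001110

89422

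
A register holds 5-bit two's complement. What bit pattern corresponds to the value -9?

|-9| = 9 = 01001 in 5 bits.
Invert the bits: 10110. Add 1: 10111.
Check: 10111 reads as 23 − 32 = -9.

10111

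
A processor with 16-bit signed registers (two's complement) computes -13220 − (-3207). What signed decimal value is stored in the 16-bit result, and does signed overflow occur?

-10013; no overflow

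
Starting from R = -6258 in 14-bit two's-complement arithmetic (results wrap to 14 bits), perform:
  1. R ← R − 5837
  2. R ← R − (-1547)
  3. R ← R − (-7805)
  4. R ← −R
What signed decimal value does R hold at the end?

2743

Start: R = -6258 = 10011110001110.
R = -6258 − 5837 = -12095; wraps to 4289 = 01000011000001
R = 4289 − (-1547) = 5836 = 01011011001100
R = 5836 − (-7805) = 13641; wraps to -2743 = 11010101001001
R = −(-2743) = 2743 = 00101010110111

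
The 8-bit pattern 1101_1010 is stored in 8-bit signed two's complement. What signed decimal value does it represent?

MSB is 1, so the value is negative.
Unsigned reading: 218. Subtract 2^8 = 256: 218 − 256 = -38.

-38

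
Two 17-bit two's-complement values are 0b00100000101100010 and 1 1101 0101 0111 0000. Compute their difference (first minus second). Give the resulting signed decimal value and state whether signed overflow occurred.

27634; no overflow

0b00100000101100010 → 00100000101100010 = 16738 (signed)
1 1101 0101 0111 0000 → 11101010101110000 = -10896 (signed)
Subtract via negate-and-add: invert 11101010101110000 + 1 = 00010101010010000 (i.e. 10896).
  00100000101100010
+ 00010101010010000
= 00110101111110010
Result 00110101111110010: MSB = 0 → value 27634.
Both addends (after negating the subtrahend) are non-negative and so is the stored result: no signed overflow.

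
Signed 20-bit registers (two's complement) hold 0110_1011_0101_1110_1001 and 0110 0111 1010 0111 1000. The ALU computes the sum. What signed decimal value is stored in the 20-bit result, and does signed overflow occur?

-184223; overflow

0110_1011_0101_1110_1001 → 01101011010111101001 = 439785 (signed)
0110 0111 1010 0111 1000 → 01100111101001111000 = 424568 (signed)
  01101011010111101001
+ 01100111101001111000
= 11010011000001100001
Result 11010011000001100001: MSB = 1 → 864353 − 1048576 = -184223.
Both addends are non-negative but the stored result is negative: signed overflow. The true value 439785 + 424568 = 864353 lies outside [-524288, 524287].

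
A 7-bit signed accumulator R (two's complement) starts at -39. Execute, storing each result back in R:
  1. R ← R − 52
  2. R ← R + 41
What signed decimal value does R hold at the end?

-50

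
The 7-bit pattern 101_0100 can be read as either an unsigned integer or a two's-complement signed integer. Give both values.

unsigned = 84, signed = -44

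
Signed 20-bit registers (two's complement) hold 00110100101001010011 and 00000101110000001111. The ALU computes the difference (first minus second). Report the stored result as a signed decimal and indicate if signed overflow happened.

00110100101001010011 = 215635 (signed)
00000101110000001111 = 23567 (signed)
Subtract via negate-and-add: invert 00000101110000001111 + 1 = 11111010001111110001 (i.e. -23567).
  00110100101001010011
+ 11111010001111110001
= 00101110111001000100  (discard carry-out 1)
Result 00101110111001000100: MSB = 0 → value 192068.
Addends (after negating the subtrahend) have opposite signs, so signed overflow cannot occur.

192068; no overflow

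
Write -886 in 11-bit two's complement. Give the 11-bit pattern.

10010001010

|-886| = 886 = 01101110110 in 11 bits.
Invert the bits: 10010001001. Add 1: 10010001010.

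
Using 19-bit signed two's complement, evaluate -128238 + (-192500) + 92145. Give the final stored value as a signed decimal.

-228593

-128238 + (-192500) = -320738 → wraps to 203550 (0110001101100011110)
203550 + 92145 = 295695 → wraps to -228593 (1001000001100001111)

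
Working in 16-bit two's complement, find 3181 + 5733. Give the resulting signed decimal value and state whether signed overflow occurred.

8914; no overflow

3181 → 0000110001101101
5733 → 0001011001100101
  0000110001101101
+ 0001011001100101
= 0010001011010010
Result 0010001011010010: MSB = 0 → value 8914.
Both addends are non-negative and so is the stored result: no signed overflow.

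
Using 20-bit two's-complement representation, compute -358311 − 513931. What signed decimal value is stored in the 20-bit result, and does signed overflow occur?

176334; overflow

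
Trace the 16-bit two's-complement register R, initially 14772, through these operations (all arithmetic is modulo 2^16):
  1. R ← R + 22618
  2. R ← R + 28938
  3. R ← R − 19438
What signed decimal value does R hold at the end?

Start: R = 14772 = 0011100110110100.
R = 14772 + 22618 = 37390; wraps to -28146 = 1001001000001110
R = -28146 + 28938 = 792 = 0000001100011000
R = 792 − 19438 = -18646 = 1011011100101010

-18646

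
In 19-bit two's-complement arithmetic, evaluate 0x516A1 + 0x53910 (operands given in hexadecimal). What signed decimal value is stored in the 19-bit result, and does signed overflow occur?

0x516A1 = 1010001011010100001 = -190815 (signed)
0x53910 = 1010011100100010000 = -182000 (signed)
  1010001011010100001
+ 1010011100100010000
= 0100100111110110001  (discard carry-out 1)
Result 0100100111110110001: MSB = 0 → value 151473.
Both addends are negative but the stored result is non-negative: signed overflow. The true value -190815 + (-182000) = -372815 lies outside [-262144, 262143].

151473; overflow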